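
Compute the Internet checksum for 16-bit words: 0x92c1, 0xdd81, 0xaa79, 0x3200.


Sum all words (with carry folding):
+ 0x92c1 = 0x92c1
+ 0xdd81 = 0x7043
+ 0xaa79 = 0x1abd
+ 0x3200 = 0x4cbd
One's complement: ~0x4cbd
Checksum = 0xb342


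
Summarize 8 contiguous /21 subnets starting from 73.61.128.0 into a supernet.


Original prefix: /21
Number of subnets: 8 = 2^3
New prefix = 21 - 3 = 18
Supernet: 73.61.128.0/18


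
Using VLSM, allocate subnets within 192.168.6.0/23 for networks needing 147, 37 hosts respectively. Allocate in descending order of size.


147 hosts -> /24 (254 usable): 192.168.6.0/24
37 hosts -> /26 (62 usable): 192.168.7.0/26
Allocation: 192.168.6.0/24 (147 hosts, 254 usable); 192.168.7.0/26 (37 hosts, 62 usable)


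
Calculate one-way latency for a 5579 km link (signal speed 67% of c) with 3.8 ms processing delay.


Speed = 0.67 * 3e5 km/s = 201000 km/s
Propagation delay = 5579 / 201000 = 0.0278 s = 27.7562 ms
Processing delay = 3.8 ms
Total one-way latency = 31.5562 ms


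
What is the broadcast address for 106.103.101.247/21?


Network: 106.103.96.0/21
Host bits = 11
Set all host bits to 1:
Broadcast: 106.103.103.255


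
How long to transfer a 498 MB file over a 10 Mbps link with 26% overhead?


Effective throughput = 10 * (1 - 26/100) = 7.4 Mbps
File size in Mb = 498 * 8 = 3984 Mb
Time = 3984 / 7.4
Time = 538.3784 seconds


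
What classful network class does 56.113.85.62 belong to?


First octet: 56
Binary: 00111000
0xxxxxxx -> Class A (1-126)
Class A, default mask 255.0.0.0 (/8)


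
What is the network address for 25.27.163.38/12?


IP:   00011001.00011011.10100011.00100110
Mask: 11111111.11110000.00000000.00000000
AND operation:
Net:  00011001.00010000.00000000.00000000
Network: 25.16.0.0/12


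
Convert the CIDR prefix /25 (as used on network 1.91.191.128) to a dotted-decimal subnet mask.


/25 means 25 network bits, 7 host bits
Binary: 11111111111111111111111110000000
Mask: 255.255.255.128


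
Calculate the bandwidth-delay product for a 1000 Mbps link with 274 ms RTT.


BDP = bandwidth * RTT
= 1000 Mbps * 274 ms
= 1000 * 1e6 * 274 / 1000 bits
= 274000000 bits
= 34250000 bytes
= 33447.2656 KB
BDP = 274000000 bits (34250000 bytes)


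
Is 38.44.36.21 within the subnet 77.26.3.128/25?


Subnet network: 77.26.3.128
Test IP AND mask: 38.44.36.0
No, 38.44.36.21 is not in 77.26.3.128/25


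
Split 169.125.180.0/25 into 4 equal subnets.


New prefix = 25 + 2 = 27
Each subnet has 32 addresses
  169.125.180.0/27
  169.125.180.32/27
  169.125.180.64/27
  169.125.180.96/27
Subnets: 169.125.180.0/27, 169.125.180.32/27, 169.125.180.64/27, 169.125.180.96/27


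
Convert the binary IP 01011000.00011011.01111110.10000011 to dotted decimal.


01011000 = 88
00011011 = 27
01111110 = 126
10000011 = 131
IP: 88.27.126.131


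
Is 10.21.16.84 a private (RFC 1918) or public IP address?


RFC 1918 private ranges:
  10.0.0.0/8 (10.0.0.0 - 10.255.255.255)
  172.16.0.0/12 (172.16.0.0 - 172.31.255.255)
  192.168.0.0/16 (192.168.0.0 - 192.168.255.255)
Private (in 10.0.0.0/8)


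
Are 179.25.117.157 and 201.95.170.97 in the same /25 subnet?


Mask: 255.255.255.128
179.25.117.157 AND mask = 179.25.117.128
201.95.170.97 AND mask = 201.95.170.0
No, different subnets (179.25.117.128 vs 201.95.170.0)


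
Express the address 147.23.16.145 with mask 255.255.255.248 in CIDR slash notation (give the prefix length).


Binary: 11111111.11111111.11111111.11111000
Count leading 1s
Prefix: /29


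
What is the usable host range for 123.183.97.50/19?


Network: 123.183.96.0
Broadcast: 123.183.127.255
First usable = network + 1
Last usable = broadcast - 1
Range: 123.183.96.1 to 123.183.127.254


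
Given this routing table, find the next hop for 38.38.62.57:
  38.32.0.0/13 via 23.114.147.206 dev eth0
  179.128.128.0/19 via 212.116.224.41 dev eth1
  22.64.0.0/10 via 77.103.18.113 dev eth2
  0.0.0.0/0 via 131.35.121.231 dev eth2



Longest prefix match for 38.38.62.57:
  /13 38.32.0.0: MATCH
  /19 179.128.128.0: no
  /10 22.64.0.0: no
  /0 0.0.0.0: MATCH
Selected: next-hop 23.114.147.206 via eth0 (matched /13)


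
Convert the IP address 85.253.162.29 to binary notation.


85 = 01010101
253 = 11111101
162 = 10100010
29 = 00011101
Binary: 01010101.11111101.10100010.00011101


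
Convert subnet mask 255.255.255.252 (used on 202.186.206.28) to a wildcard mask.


Subnet mask: 255.255.255.252
Wildcard = 255.255.255.255 - subnet mask
255 - 255 = 0
255 - 255 = 0
255 - 255 = 0
255 - 252 = 3
Wildcard: 0.0.0.3


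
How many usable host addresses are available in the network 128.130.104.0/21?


Host bits = 32 - 21 = 11
Total addresses = 2^11 = 2048
Usable = total - 2 (network and broadcast)
Usable hosts: 2046


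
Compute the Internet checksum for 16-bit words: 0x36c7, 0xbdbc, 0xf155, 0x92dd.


Sum all words (with carry folding):
+ 0x36c7 = 0x36c7
+ 0xbdbc = 0xf483
+ 0xf155 = 0xe5d9
+ 0x92dd = 0x78b7
One's complement: ~0x78b7
Checksum = 0x8748


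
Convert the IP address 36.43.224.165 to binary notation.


36 = 00100100
43 = 00101011
224 = 11100000
165 = 10100101
Binary: 00100100.00101011.11100000.10100101


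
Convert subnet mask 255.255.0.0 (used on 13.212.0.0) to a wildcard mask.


Subnet mask: 255.255.0.0
Wildcard = 255.255.255.255 - subnet mask
255 - 255 = 0
255 - 255 = 0
255 - 0 = 255
255 - 0 = 255
Wildcard: 0.0.255.255


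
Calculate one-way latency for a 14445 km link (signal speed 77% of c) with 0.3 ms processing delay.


Speed = 0.77 * 3e5 km/s = 231000 km/s
Propagation delay = 14445 / 231000 = 0.0625 s = 62.5325 ms
Processing delay = 0.3 ms
Total one-way latency = 62.8325 ms


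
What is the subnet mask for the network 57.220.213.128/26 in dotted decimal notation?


/26 means 26 network bits, 6 host bits
Binary: 11111111111111111111111111000000
Mask: 255.255.255.192


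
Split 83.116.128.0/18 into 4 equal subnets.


New prefix = 18 + 2 = 20
Each subnet has 4096 addresses
  83.116.128.0/20
  83.116.144.0/20
  83.116.160.0/20
  83.116.176.0/20
Subnets: 83.116.128.0/20, 83.116.144.0/20, 83.116.160.0/20, 83.116.176.0/20


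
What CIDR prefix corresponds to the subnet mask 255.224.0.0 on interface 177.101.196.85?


Binary: 11111111.11100000.00000000.00000000
Count leading 1s
Prefix: /11


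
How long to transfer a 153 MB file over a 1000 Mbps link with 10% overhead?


Effective throughput = 1000 * (1 - 10/100) = 900 Mbps
File size in Mb = 153 * 8 = 1224 Mb
Time = 1224 / 900
Time = 1.36 seconds


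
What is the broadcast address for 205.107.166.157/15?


Network: 205.106.0.0/15
Host bits = 17
Set all host bits to 1:
Broadcast: 205.107.255.255


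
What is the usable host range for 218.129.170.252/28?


Network: 218.129.170.240
Broadcast: 218.129.170.255
First usable = network + 1
Last usable = broadcast - 1
Range: 218.129.170.241 to 218.129.170.254


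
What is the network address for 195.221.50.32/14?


IP:   11000011.11011101.00110010.00100000
Mask: 11111111.11111100.00000000.00000000
AND operation:
Net:  11000011.11011100.00000000.00000000
Network: 195.220.0.0/14


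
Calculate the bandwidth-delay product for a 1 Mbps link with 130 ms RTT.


BDP = bandwidth * RTT
= 1 Mbps * 130 ms
= 1 * 1e6 * 130 / 1000 bits
= 130000 bits
= 16250 bytes
= 15.8691 KB
BDP = 130000 bits (16250 bytes)


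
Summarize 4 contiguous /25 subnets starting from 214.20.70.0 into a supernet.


Original prefix: /25
Number of subnets: 4 = 2^2
New prefix = 25 - 2 = 23
Supernet: 214.20.70.0/23


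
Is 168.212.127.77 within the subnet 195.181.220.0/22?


Subnet network: 195.181.220.0
Test IP AND mask: 168.212.124.0
No, 168.212.127.77 is not in 195.181.220.0/22


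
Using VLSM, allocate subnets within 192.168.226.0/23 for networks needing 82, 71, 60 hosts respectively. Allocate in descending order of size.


82 hosts -> /25 (126 usable): 192.168.226.0/25
71 hosts -> /25 (126 usable): 192.168.226.128/25
60 hosts -> /26 (62 usable): 192.168.227.0/26
Allocation: 192.168.226.0/25 (82 hosts, 126 usable); 192.168.226.128/25 (71 hosts, 126 usable); 192.168.227.0/26 (60 hosts, 62 usable)


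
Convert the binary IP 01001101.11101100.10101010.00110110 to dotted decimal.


01001101 = 77
11101100 = 236
10101010 = 170
00110110 = 54
IP: 77.236.170.54


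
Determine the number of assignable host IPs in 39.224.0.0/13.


Host bits = 32 - 13 = 19
Total addresses = 2^19 = 524288
Usable = total - 2 (network and broadcast)
Usable hosts: 524286


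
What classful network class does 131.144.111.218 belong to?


First octet: 131
Binary: 10000011
10xxxxxx -> Class B (128-191)
Class B, default mask 255.255.0.0 (/16)


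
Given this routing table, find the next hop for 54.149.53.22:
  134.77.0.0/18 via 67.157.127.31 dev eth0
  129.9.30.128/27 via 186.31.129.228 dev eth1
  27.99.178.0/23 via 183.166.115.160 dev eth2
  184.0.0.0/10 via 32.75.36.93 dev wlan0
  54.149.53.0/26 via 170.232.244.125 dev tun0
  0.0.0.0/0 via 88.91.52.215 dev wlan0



Longest prefix match for 54.149.53.22:
  /18 134.77.0.0: no
  /27 129.9.30.128: no
  /23 27.99.178.0: no
  /10 184.0.0.0: no
  /26 54.149.53.0: MATCH
  /0 0.0.0.0: MATCH
Selected: next-hop 170.232.244.125 via tun0 (matched /26)


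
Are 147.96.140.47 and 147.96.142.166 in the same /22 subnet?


Mask: 255.255.252.0
147.96.140.47 AND mask = 147.96.140.0
147.96.142.166 AND mask = 147.96.140.0
Yes, same subnet (147.96.140.0)


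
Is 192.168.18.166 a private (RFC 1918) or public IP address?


RFC 1918 private ranges:
  10.0.0.0/8 (10.0.0.0 - 10.255.255.255)
  172.16.0.0/12 (172.16.0.0 - 172.31.255.255)
  192.168.0.0/16 (192.168.0.0 - 192.168.255.255)
Private (in 192.168.0.0/16)


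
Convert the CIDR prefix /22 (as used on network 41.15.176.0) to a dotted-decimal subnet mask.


/22 means 22 network bits, 10 host bits
Binary: 11111111111111111111110000000000
Mask: 255.255.252.0


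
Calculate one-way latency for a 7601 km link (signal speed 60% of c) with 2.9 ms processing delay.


Speed = 0.6 * 3e5 km/s = 180000 km/s
Propagation delay = 7601 / 180000 = 0.0422 s = 42.2278 ms
Processing delay = 2.9 ms
Total one-way latency = 45.1278 ms


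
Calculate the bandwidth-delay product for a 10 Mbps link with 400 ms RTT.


BDP = bandwidth * RTT
= 10 Mbps * 400 ms
= 10 * 1e6 * 400 / 1000 bits
= 4000000 bits
= 500000 bytes
= 488.2812 KB
BDP = 4000000 bits (500000 bytes)


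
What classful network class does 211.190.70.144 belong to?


First octet: 211
Binary: 11010011
110xxxxx -> Class C (192-223)
Class C, default mask 255.255.255.0 (/24)


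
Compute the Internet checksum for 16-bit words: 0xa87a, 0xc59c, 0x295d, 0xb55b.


Sum all words (with carry folding):
+ 0xa87a = 0xa87a
+ 0xc59c = 0x6e17
+ 0x295d = 0x9774
+ 0xb55b = 0x4cd0
One's complement: ~0x4cd0
Checksum = 0xb32f


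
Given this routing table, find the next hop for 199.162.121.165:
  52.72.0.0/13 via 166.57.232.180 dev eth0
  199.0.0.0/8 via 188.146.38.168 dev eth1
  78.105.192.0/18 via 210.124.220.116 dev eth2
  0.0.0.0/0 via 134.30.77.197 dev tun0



Longest prefix match for 199.162.121.165:
  /13 52.72.0.0: no
  /8 199.0.0.0: MATCH
  /18 78.105.192.0: no
  /0 0.0.0.0: MATCH
Selected: next-hop 188.146.38.168 via eth1 (matched /8)


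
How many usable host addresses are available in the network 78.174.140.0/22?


Host bits = 32 - 22 = 10
Total addresses = 2^10 = 1024
Usable = total - 2 (network and broadcast)
Usable hosts: 1022


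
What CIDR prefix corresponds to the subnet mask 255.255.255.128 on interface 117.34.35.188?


Binary: 11111111.11111111.11111111.10000000
Count leading 1s
Prefix: /25


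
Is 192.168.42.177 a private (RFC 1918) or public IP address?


RFC 1918 private ranges:
  10.0.0.0/8 (10.0.0.0 - 10.255.255.255)
  172.16.0.0/12 (172.16.0.0 - 172.31.255.255)
  192.168.0.0/16 (192.168.0.0 - 192.168.255.255)
Private (in 192.168.0.0/16)


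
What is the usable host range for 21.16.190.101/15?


Network: 21.16.0.0
Broadcast: 21.17.255.255
First usable = network + 1
Last usable = broadcast - 1
Range: 21.16.0.1 to 21.17.255.254


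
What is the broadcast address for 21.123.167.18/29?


Network: 21.123.167.16/29
Host bits = 3
Set all host bits to 1:
Broadcast: 21.123.167.23


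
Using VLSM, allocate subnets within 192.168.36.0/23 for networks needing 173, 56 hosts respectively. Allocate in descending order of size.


173 hosts -> /24 (254 usable): 192.168.36.0/24
56 hosts -> /26 (62 usable): 192.168.37.0/26
Allocation: 192.168.36.0/24 (173 hosts, 254 usable); 192.168.37.0/26 (56 hosts, 62 usable)


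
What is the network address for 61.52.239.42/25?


IP:   00111101.00110100.11101111.00101010
Mask: 11111111.11111111.11111111.10000000
AND operation:
Net:  00111101.00110100.11101111.00000000
Network: 61.52.239.0/25


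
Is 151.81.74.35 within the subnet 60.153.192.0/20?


Subnet network: 60.153.192.0
Test IP AND mask: 151.81.64.0
No, 151.81.74.35 is not in 60.153.192.0/20


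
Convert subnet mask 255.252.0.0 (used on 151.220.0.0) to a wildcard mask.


Subnet mask: 255.252.0.0
Wildcard = 255.255.255.255 - subnet mask
255 - 255 = 0
255 - 252 = 3
255 - 0 = 255
255 - 0 = 255
Wildcard: 0.3.255.255


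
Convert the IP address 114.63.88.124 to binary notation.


114 = 01110010
63 = 00111111
88 = 01011000
124 = 01111100
Binary: 01110010.00111111.01011000.01111100


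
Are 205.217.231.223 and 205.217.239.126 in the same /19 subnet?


Mask: 255.255.224.0
205.217.231.223 AND mask = 205.217.224.0
205.217.239.126 AND mask = 205.217.224.0
Yes, same subnet (205.217.224.0)


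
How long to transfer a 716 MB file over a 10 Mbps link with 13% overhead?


Effective throughput = 10 * (1 - 13/100) = 8.7 Mbps
File size in Mb = 716 * 8 = 5728 Mb
Time = 5728 / 8.7
Time = 658.3908 seconds


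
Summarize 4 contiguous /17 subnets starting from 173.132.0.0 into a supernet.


Original prefix: /17
Number of subnets: 4 = 2^2
New prefix = 17 - 2 = 15
Supernet: 173.132.0.0/15


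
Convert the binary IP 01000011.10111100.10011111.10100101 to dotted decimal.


01000011 = 67
10111100 = 188
10011111 = 159
10100101 = 165
IP: 67.188.159.165


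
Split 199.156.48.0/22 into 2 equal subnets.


New prefix = 22 + 1 = 23
Each subnet has 512 addresses
  199.156.48.0/23
  199.156.50.0/23
Subnets: 199.156.48.0/23, 199.156.50.0/23


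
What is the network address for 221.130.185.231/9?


IP:   11011101.10000010.10111001.11100111
Mask: 11111111.10000000.00000000.00000000
AND operation:
Net:  11011101.10000000.00000000.00000000
Network: 221.128.0.0/9


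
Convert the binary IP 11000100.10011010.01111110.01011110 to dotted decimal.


11000100 = 196
10011010 = 154
01111110 = 126
01011110 = 94
IP: 196.154.126.94


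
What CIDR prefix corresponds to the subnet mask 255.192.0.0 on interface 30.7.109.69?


Binary: 11111111.11000000.00000000.00000000
Count leading 1s
Prefix: /10


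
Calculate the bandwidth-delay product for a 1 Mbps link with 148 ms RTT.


BDP = bandwidth * RTT
= 1 Mbps * 148 ms
= 1 * 1e6 * 148 / 1000 bits
= 148000 bits
= 18500 bytes
= 18.0664 KB
BDP = 148000 bits (18500 bytes)


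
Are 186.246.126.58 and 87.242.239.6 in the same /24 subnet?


Mask: 255.255.255.0
186.246.126.58 AND mask = 186.246.126.0
87.242.239.6 AND mask = 87.242.239.0
No, different subnets (186.246.126.0 vs 87.242.239.0)


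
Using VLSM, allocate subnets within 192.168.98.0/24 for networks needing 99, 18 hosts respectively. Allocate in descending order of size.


99 hosts -> /25 (126 usable): 192.168.98.0/25
18 hosts -> /27 (30 usable): 192.168.98.128/27
Allocation: 192.168.98.0/25 (99 hosts, 126 usable); 192.168.98.128/27 (18 hosts, 30 usable)


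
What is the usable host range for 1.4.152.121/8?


Network: 1.0.0.0
Broadcast: 1.255.255.255
First usable = network + 1
Last usable = broadcast - 1
Range: 1.0.0.1 to 1.255.255.254


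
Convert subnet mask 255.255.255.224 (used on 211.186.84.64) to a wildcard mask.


Subnet mask: 255.255.255.224
Wildcard = 255.255.255.255 - subnet mask
255 - 255 = 0
255 - 255 = 0
255 - 255 = 0
255 - 224 = 31
Wildcard: 0.0.0.31


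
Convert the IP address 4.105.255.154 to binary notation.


4 = 00000100
105 = 01101001
255 = 11111111
154 = 10011010
Binary: 00000100.01101001.11111111.10011010


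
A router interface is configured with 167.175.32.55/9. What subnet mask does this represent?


/9 means 9 network bits, 23 host bits
Binary: 11111111100000000000000000000000
Mask: 255.128.0.0


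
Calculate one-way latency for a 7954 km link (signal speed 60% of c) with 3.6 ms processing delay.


Speed = 0.6 * 3e5 km/s = 180000 km/s
Propagation delay = 7954 / 180000 = 0.0442 s = 44.1889 ms
Processing delay = 3.6 ms
Total one-way latency = 47.7889 ms


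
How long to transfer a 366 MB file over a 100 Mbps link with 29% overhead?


Effective throughput = 100 * (1 - 29/100) = 71 Mbps
File size in Mb = 366 * 8 = 2928 Mb
Time = 2928 / 71
Time = 41.2394 seconds


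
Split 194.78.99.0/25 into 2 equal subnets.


New prefix = 25 + 1 = 26
Each subnet has 64 addresses
  194.78.99.0/26
  194.78.99.64/26
Subnets: 194.78.99.0/26, 194.78.99.64/26


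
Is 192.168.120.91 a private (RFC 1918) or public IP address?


RFC 1918 private ranges:
  10.0.0.0/8 (10.0.0.0 - 10.255.255.255)
  172.16.0.0/12 (172.16.0.0 - 172.31.255.255)
  192.168.0.0/16 (192.168.0.0 - 192.168.255.255)
Private (in 192.168.0.0/16)


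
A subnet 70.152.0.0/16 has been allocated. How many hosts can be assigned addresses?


Host bits = 32 - 16 = 16
Total addresses = 2^16 = 65536
Usable = total - 2 (network and broadcast)
Usable hosts: 65534


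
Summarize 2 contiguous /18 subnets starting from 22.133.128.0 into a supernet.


Original prefix: /18
Number of subnets: 2 = 2^1
New prefix = 18 - 1 = 17
Supernet: 22.133.128.0/17


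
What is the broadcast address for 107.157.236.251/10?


Network: 107.128.0.0/10
Host bits = 22
Set all host bits to 1:
Broadcast: 107.191.255.255


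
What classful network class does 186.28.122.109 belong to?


First octet: 186
Binary: 10111010
10xxxxxx -> Class B (128-191)
Class B, default mask 255.255.0.0 (/16)


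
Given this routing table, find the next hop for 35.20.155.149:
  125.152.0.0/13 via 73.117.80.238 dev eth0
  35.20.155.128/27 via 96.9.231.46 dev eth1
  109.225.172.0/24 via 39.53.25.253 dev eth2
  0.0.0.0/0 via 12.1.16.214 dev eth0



Longest prefix match for 35.20.155.149:
  /13 125.152.0.0: no
  /27 35.20.155.128: MATCH
  /24 109.225.172.0: no
  /0 0.0.0.0: MATCH
Selected: next-hop 96.9.231.46 via eth1 (matched /27)


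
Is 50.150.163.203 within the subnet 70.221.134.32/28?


Subnet network: 70.221.134.32
Test IP AND mask: 50.150.163.192
No, 50.150.163.203 is not in 70.221.134.32/28


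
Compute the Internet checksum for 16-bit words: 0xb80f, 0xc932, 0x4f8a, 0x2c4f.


Sum all words (with carry folding):
+ 0xb80f = 0xb80f
+ 0xc932 = 0x8142
+ 0x4f8a = 0xd0cc
+ 0x2c4f = 0xfd1b
One's complement: ~0xfd1b
Checksum = 0x02e4


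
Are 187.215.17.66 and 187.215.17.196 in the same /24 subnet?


Mask: 255.255.255.0
187.215.17.66 AND mask = 187.215.17.0
187.215.17.196 AND mask = 187.215.17.0
Yes, same subnet (187.215.17.0)


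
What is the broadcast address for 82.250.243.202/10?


Network: 82.192.0.0/10
Host bits = 22
Set all host bits to 1:
Broadcast: 82.255.255.255


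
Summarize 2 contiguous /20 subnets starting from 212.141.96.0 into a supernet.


Original prefix: /20
Number of subnets: 2 = 2^1
New prefix = 20 - 1 = 19
Supernet: 212.141.96.0/19


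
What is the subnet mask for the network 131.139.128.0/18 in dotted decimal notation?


/18 means 18 network bits, 14 host bits
Binary: 11111111111111111100000000000000
Mask: 255.255.192.0


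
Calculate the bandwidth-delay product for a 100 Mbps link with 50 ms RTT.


BDP = bandwidth * RTT
= 100 Mbps * 50 ms
= 100 * 1e6 * 50 / 1000 bits
= 5000000 bits
= 625000 bytes
= 610.3516 KB
BDP = 5000000 bits (625000 bytes)


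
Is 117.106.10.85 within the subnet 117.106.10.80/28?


Subnet network: 117.106.10.80
Test IP AND mask: 117.106.10.80
Yes, 117.106.10.85 is in 117.106.10.80/28


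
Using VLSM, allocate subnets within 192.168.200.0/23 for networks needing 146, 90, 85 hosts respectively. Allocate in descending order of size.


146 hosts -> /24 (254 usable): 192.168.200.0/24
90 hosts -> /25 (126 usable): 192.168.201.0/25
85 hosts -> /25 (126 usable): 192.168.201.128/25
Allocation: 192.168.200.0/24 (146 hosts, 254 usable); 192.168.201.0/25 (90 hosts, 126 usable); 192.168.201.128/25 (85 hosts, 126 usable)


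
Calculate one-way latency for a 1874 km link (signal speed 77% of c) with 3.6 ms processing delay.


Speed = 0.77 * 3e5 km/s = 231000 km/s
Propagation delay = 1874 / 231000 = 0.0081 s = 8.1126 ms
Processing delay = 3.6 ms
Total one-way latency = 11.7126 ms


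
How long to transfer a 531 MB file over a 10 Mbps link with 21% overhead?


Effective throughput = 10 * (1 - 21/100) = 7.9 Mbps
File size in Mb = 531 * 8 = 4248 Mb
Time = 4248 / 7.9
Time = 537.7215 seconds


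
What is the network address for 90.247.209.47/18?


IP:   01011010.11110111.11010001.00101111
Mask: 11111111.11111111.11000000.00000000
AND operation:
Net:  01011010.11110111.11000000.00000000
Network: 90.247.192.0/18


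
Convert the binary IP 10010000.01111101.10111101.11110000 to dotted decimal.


10010000 = 144
01111101 = 125
10111101 = 189
11110000 = 240
IP: 144.125.189.240


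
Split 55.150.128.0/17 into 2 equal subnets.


New prefix = 17 + 1 = 18
Each subnet has 16384 addresses
  55.150.128.0/18
  55.150.192.0/18
Subnets: 55.150.128.0/18, 55.150.192.0/18


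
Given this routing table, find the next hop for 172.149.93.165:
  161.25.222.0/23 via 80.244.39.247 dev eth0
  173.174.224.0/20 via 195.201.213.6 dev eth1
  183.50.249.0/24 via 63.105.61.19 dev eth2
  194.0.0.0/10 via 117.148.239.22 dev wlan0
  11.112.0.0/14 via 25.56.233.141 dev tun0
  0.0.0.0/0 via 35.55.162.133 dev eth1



Longest prefix match for 172.149.93.165:
  /23 161.25.222.0: no
  /20 173.174.224.0: no
  /24 183.50.249.0: no
  /10 194.0.0.0: no
  /14 11.112.0.0: no
  /0 0.0.0.0: MATCH
Selected: next-hop 35.55.162.133 via eth1 (matched /0)


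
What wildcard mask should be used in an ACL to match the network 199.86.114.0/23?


Subnet mask: 255.255.254.0
Wildcard = 255.255.255.255 - subnet mask
255 - 255 = 0
255 - 255 = 0
255 - 254 = 1
255 - 0 = 255
Wildcard: 0.0.1.255


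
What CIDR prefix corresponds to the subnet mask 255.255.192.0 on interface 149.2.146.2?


Binary: 11111111.11111111.11000000.00000000
Count leading 1s
Prefix: /18


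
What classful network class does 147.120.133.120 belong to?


First octet: 147
Binary: 10010011
10xxxxxx -> Class B (128-191)
Class B, default mask 255.255.0.0 (/16)


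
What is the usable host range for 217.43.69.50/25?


Network: 217.43.69.0
Broadcast: 217.43.69.127
First usable = network + 1
Last usable = broadcast - 1
Range: 217.43.69.1 to 217.43.69.126


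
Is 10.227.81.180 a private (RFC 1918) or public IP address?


RFC 1918 private ranges:
  10.0.0.0/8 (10.0.0.0 - 10.255.255.255)
  172.16.0.0/12 (172.16.0.0 - 172.31.255.255)
  192.168.0.0/16 (192.168.0.0 - 192.168.255.255)
Private (in 10.0.0.0/8)


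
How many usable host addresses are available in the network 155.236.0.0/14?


Host bits = 32 - 14 = 18
Total addresses = 2^18 = 262144
Usable = total - 2 (network and broadcast)
Usable hosts: 262142


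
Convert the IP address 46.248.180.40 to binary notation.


46 = 00101110
248 = 11111000
180 = 10110100
40 = 00101000
Binary: 00101110.11111000.10110100.00101000


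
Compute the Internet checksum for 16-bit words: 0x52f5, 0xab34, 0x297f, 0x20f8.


Sum all words (with carry folding):
+ 0x52f5 = 0x52f5
+ 0xab34 = 0xfe29
+ 0x297f = 0x27a9
+ 0x20f8 = 0x48a1
One's complement: ~0x48a1
Checksum = 0xb75e


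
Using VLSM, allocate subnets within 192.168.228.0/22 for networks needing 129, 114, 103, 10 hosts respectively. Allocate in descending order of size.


129 hosts -> /24 (254 usable): 192.168.228.0/24
114 hosts -> /25 (126 usable): 192.168.229.0/25
103 hosts -> /25 (126 usable): 192.168.229.128/25
10 hosts -> /28 (14 usable): 192.168.230.0/28
Allocation: 192.168.228.0/24 (129 hosts, 254 usable); 192.168.229.0/25 (114 hosts, 126 usable); 192.168.229.128/25 (103 hosts, 126 usable); 192.168.230.0/28 (10 hosts, 14 usable)


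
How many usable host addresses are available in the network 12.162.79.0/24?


Host bits = 32 - 24 = 8
Total addresses = 2^8 = 256
Usable = total - 2 (network and broadcast)
Usable hosts: 254


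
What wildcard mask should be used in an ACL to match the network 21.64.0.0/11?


Subnet mask: 255.224.0.0
Wildcard = 255.255.255.255 - subnet mask
255 - 255 = 0
255 - 224 = 31
255 - 0 = 255
255 - 0 = 255
Wildcard: 0.31.255.255


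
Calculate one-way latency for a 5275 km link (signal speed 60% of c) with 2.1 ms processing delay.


Speed = 0.6 * 3e5 km/s = 180000 km/s
Propagation delay = 5275 / 180000 = 0.0293 s = 29.3056 ms
Processing delay = 2.1 ms
Total one-way latency = 31.4056 ms


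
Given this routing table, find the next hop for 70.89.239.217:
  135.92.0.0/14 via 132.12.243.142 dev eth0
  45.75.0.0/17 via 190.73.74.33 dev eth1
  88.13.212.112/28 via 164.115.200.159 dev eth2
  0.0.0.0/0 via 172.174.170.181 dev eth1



Longest prefix match for 70.89.239.217:
  /14 135.92.0.0: no
  /17 45.75.0.0: no
  /28 88.13.212.112: no
  /0 0.0.0.0: MATCH
Selected: next-hop 172.174.170.181 via eth1 (matched /0)


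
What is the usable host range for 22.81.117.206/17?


Network: 22.81.0.0
Broadcast: 22.81.127.255
First usable = network + 1
Last usable = broadcast - 1
Range: 22.81.0.1 to 22.81.127.254


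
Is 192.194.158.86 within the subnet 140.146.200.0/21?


Subnet network: 140.146.200.0
Test IP AND mask: 192.194.152.0
No, 192.194.158.86 is not in 140.146.200.0/21


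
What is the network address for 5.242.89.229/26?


IP:   00000101.11110010.01011001.11100101
Mask: 11111111.11111111.11111111.11000000
AND operation:
Net:  00000101.11110010.01011001.11000000
Network: 5.242.89.192/26


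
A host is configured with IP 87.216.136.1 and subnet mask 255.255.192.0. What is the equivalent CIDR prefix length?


Binary: 11111111.11111111.11000000.00000000
Count leading 1s
Prefix: /18


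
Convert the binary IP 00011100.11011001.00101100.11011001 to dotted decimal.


00011100 = 28
11011001 = 217
00101100 = 44
11011001 = 217
IP: 28.217.44.217


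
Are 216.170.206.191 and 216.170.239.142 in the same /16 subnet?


Mask: 255.255.0.0
216.170.206.191 AND mask = 216.170.0.0
216.170.239.142 AND mask = 216.170.0.0
Yes, same subnet (216.170.0.0)


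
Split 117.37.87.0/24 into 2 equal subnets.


New prefix = 24 + 1 = 25
Each subnet has 128 addresses
  117.37.87.0/25
  117.37.87.128/25
Subnets: 117.37.87.0/25, 117.37.87.128/25


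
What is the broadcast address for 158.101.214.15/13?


Network: 158.96.0.0/13
Host bits = 19
Set all host bits to 1:
Broadcast: 158.103.255.255


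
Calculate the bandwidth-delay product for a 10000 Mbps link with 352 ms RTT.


BDP = bandwidth * RTT
= 10000 Mbps * 352 ms
= 10000 * 1e6 * 352 / 1000 bits
= 3520000000 bits
= 440000000 bytes
= 429687.5 KB
BDP = 3520000000 bits (440000000 bytes)


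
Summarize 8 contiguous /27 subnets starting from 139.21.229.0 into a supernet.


Original prefix: /27
Number of subnets: 8 = 2^3
New prefix = 27 - 3 = 24
Supernet: 139.21.229.0/24


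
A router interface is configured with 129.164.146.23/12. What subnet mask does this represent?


/12 means 12 network bits, 20 host bits
Binary: 11111111111100000000000000000000
Mask: 255.240.0.0


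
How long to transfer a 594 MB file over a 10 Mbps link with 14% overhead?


Effective throughput = 10 * (1 - 14/100) = 8.6 Mbps
File size in Mb = 594 * 8 = 4752 Mb
Time = 4752 / 8.6
Time = 552.5581 seconds


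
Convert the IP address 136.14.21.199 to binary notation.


136 = 10001000
14 = 00001110
21 = 00010101
199 = 11000111
Binary: 10001000.00001110.00010101.11000111


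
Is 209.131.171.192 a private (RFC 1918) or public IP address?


RFC 1918 private ranges:
  10.0.0.0/8 (10.0.0.0 - 10.255.255.255)
  172.16.0.0/12 (172.16.0.0 - 172.31.255.255)
  192.168.0.0/16 (192.168.0.0 - 192.168.255.255)
Public (not in any RFC 1918 range)


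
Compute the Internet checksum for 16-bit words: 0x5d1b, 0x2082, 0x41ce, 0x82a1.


Sum all words (with carry folding):
+ 0x5d1b = 0x5d1b
+ 0x2082 = 0x7d9d
+ 0x41ce = 0xbf6b
+ 0x82a1 = 0x420d
One's complement: ~0x420d
Checksum = 0xbdf2


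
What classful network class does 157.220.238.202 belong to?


First octet: 157
Binary: 10011101
10xxxxxx -> Class B (128-191)
Class B, default mask 255.255.0.0 (/16)


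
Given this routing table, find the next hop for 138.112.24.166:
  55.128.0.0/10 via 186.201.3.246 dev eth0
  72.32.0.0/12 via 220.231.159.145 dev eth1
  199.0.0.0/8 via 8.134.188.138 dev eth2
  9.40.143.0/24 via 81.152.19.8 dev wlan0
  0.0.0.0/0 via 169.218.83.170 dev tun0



Longest prefix match for 138.112.24.166:
  /10 55.128.0.0: no
  /12 72.32.0.0: no
  /8 199.0.0.0: no
  /24 9.40.143.0: no
  /0 0.0.0.0: MATCH
Selected: next-hop 169.218.83.170 via tun0 (matched /0)


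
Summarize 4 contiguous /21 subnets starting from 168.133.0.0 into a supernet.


Original prefix: /21
Number of subnets: 4 = 2^2
New prefix = 21 - 2 = 19
Supernet: 168.133.0.0/19


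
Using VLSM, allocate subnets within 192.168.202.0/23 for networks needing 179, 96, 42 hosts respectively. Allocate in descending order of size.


179 hosts -> /24 (254 usable): 192.168.202.0/24
96 hosts -> /25 (126 usable): 192.168.203.0/25
42 hosts -> /26 (62 usable): 192.168.203.128/26
Allocation: 192.168.202.0/24 (179 hosts, 254 usable); 192.168.203.0/25 (96 hosts, 126 usable); 192.168.203.128/26 (42 hosts, 62 usable)


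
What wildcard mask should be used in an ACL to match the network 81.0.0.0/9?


Subnet mask: 255.128.0.0
Wildcard = 255.255.255.255 - subnet mask
255 - 255 = 0
255 - 128 = 127
255 - 0 = 255
255 - 0 = 255
Wildcard: 0.127.255.255


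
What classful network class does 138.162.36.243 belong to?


First octet: 138
Binary: 10001010
10xxxxxx -> Class B (128-191)
Class B, default mask 255.255.0.0 (/16)


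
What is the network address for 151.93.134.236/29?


IP:   10010111.01011101.10000110.11101100
Mask: 11111111.11111111.11111111.11111000
AND operation:
Net:  10010111.01011101.10000110.11101000
Network: 151.93.134.232/29


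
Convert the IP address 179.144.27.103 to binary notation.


179 = 10110011
144 = 10010000
27 = 00011011
103 = 01100111
Binary: 10110011.10010000.00011011.01100111


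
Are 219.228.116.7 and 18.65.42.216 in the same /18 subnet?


Mask: 255.255.192.0
219.228.116.7 AND mask = 219.228.64.0
18.65.42.216 AND mask = 18.65.0.0
No, different subnets (219.228.64.0 vs 18.65.0.0)


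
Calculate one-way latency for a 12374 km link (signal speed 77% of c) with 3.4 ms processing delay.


Speed = 0.77 * 3e5 km/s = 231000 km/s
Propagation delay = 12374 / 231000 = 0.0536 s = 53.5671 ms
Processing delay = 3.4 ms
Total one-way latency = 56.9671 ms


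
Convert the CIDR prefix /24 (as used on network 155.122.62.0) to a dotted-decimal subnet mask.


/24 means 24 network bits, 8 host bits
Binary: 11111111111111111111111100000000
Mask: 255.255.255.0


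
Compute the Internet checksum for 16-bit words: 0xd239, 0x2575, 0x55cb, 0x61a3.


Sum all words (with carry folding):
+ 0xd239 = 0xd239
+ 0x2575 = 0xf7ae
+ 0x55cb = 0x4d7a
+ 0x61a3 = 0xaf1d
One's complement: ~0xaf1d
Checksum = 0x50e2


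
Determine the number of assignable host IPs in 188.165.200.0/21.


Host bits = 32 - 21 = 11
Total addresses = 2^11 = 2048
Usable = total - 2 (network and broadcast)
Usable hosts: 2046


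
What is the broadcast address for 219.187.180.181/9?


Network: 219.128.0.0/9
Host bits = 23
Set all host bits to 1:
Broadcast: 219.255.255.255


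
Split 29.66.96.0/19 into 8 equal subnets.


New prefix = 19 + 3 = 22
Each subnet has 1024 addresses
  29.66.96.0/22
  29.66.100.0/22
  29.66.104.0/22
  29.66.108.0/22
  29.66.112.0/22
  29.66.116.0/22
  29.66.120.0/22
  29.66.124.0/22
Subnets: 29.66.96.0/22, 29.66.100.0/22, 29.66.104.0/22, 29.66.108.0/22, 29.66.112.0/22, 29.66.116.0/22, 29.66.120.0/22, 29.66.124.0/22


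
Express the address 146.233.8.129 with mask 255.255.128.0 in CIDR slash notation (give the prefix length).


Binary: 11111111.11111111.10000000.00000000
Count leading 1s
Prefix: /17


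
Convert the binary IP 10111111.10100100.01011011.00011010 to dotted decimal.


10111111 = 191
10100100 = 164
01011011 = 91
00011010 = 26
IP: 191.164.91.26


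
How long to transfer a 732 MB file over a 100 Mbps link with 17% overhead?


Effective throughput = 100 * (1 - 17/100) = 83 Mbps
File size in Mb = 732 * 8 = 5856 Mb
Time = 5856 / 83
Time = 70.5542 seconds


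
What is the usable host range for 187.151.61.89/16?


Network: 187.151.0.0
Broadcast: 187.151.255.255
First usable = network + 1
Last usable = broadcast - 1
Range: 187.151.0.1 to 187.151.255.254


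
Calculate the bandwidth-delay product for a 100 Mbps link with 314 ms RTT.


BDP = bandwidth * RTT
= 100 Mbps * 314 ms
= 100 * 1e6 * 314 / 1000 bits
= 31400000 bits
= 3925000 bytes
= 3833.0078 KB
BDP = 31400000 bits (3925000 bytes)


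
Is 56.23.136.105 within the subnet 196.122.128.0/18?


Subnet network: 196.122.128.0
Test IP AND mask: 56.23.128.0
No, 56.23.136.105 is not in 196.122.128.0/18


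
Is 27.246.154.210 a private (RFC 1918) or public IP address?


RFC 1918 private ranges:
  10.0.0.0/8 (10.0.0.0 - 10.255.255.255)
  172.16.0.0/12 (172.16.0.0 - 172.31.255.255)
  192.168.0.0/16 (192.168.0.0 - 192.168.255.255)
Public (not in any RFC 1918 range)


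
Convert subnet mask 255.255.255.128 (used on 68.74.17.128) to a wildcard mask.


Subnet mask: 255.255.255.128
Wildcard = 255.255.255.255 - subnet mask
255 - 255 = 0
255 - 255 = 0
255 - 255 = 0
255 - 128 = 127
Wildcard: 0.0.0.127


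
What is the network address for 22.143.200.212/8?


IP:   00010110.10001111.11001000.11010100
Mask: 11111111.00000000.00000000.00000000
AND operation:
Net:  00010110.00000000.00000000.00000000
Network: 22.0.0.0/8


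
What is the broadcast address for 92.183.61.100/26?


Network: 92.183.61.64/26
Host bits = 6
Set all host bits to 1:
Broadcast: 92.183.61.127


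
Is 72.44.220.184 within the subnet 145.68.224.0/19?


Subnet network: 145.68.224.0
Test IP AND mask: 72.44.192.0
No, 72.44.220.184 is not in 145.68.224.0/19


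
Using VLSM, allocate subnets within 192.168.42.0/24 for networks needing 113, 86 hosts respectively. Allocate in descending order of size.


113 hosts -> /25 (126 usable): 192.168.42.0/25
86 hosts -> /25 (126 usable): 192.168.42.128/25
Allocation: 192.168.42.0/25 (113 hosts, 126 usable); 192.168.42.128/25 (86 hosts, 126 usable)


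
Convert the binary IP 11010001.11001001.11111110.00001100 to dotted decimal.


11010001 = 209
11001001 = 201
11111110 = 254
00001100 = 12
IP: 209.201.254.12


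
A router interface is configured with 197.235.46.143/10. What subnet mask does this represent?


/10 means 10 network bits, 22 host bits
Binary: 11111111110000000000000000000000
Mask: 255.192.0.0


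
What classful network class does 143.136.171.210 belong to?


First octet: 143
Binary: 10001111
10xxxxxx -> Class B (128-191)
Class B, default mask 255.255.0.0 (/16)


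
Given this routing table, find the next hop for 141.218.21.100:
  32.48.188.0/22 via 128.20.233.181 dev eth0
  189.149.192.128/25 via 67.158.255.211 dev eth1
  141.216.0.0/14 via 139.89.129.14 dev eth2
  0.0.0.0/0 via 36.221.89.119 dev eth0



Longest prefix match for 141.218.21.100:
  /22 32.48.188.0: no
  /25 189.149.192.128: no
  /14 141.216.0.0: MATCH
  /0 0.0.0.0: MATCH
Selected: next-hop 139.89.129.14 via eth2 (matched /14)


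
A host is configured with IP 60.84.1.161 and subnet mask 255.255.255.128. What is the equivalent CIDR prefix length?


Binary: 11111111.11111111.11111111.10000000
Count leading 1s
Prefix: /25


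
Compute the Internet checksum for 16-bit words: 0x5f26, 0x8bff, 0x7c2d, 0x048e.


Sum all words (with carry folding):
+ 0x5f26 = 0x5f26
+ 0x8bff = 0xeb25
+ 0x7c2d = 0x6753
+ 0x048e = 0x6be1
One's complement: ~0x6be1
Checksum = 0x941e


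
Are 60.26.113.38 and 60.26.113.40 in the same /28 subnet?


Mask: 255.255.255.240
60.26.113.38 AND mask = 60.26.113.32
60.26.113.40 AND mask = 60.26.113.32
Yes, same subnet (60.26.113.32)


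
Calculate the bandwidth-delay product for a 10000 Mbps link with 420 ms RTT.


BDP = bandwidth * RTT
= 10000 Mbps * 420 ms
= 10000 * 1e6 * 420 / 1000 bits
= 4200000000 bits
= 525000000 bytes
= 512695.3125 KB
BDP = 4200000000 bits (525000000 bytes)


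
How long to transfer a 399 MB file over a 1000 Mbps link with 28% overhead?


Effective throughput = 1000 * (1 - 28/100) = 720 Mbps
File size in Mb = 399 * 8 = 3192 Mb
Time = 3192 / 720
Time = 4.4333 seconds


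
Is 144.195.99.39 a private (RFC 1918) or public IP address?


RFC 1918 private ranges:
  10.0.0.0/8 (10.0.0.0 - 10.255.255.255)
  172.16.0.0/12 (172.16.0.0 - 172.31.255.255)
  192.168.0.0/16 (192.168.0.0 - 192.168.255.255)
Public (not in any RFC 1918 range)


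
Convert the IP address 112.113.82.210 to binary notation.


112 = 01110000
113 = 01110001
82 = 01010010
210 = 11010010
Binary: 01110000.01110001.01010010.11010010


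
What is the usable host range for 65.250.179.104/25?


Network: 65.250.179.0
Broadcast: 65.250.179.127
First usable = network + 1
Last usable = broadcast - 1
Range: 65.250.179.1 to 65.250.179.126


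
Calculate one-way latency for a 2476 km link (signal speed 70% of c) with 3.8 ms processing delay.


Speed = 0.7 * 3e5 km/s = 210000 km/s
Propagation delay = 2476 / 210000 = 0.0118 s = 11.7905 ms
Processing delay = 3.8 ms
Total one-way latency = 15.5905 ms


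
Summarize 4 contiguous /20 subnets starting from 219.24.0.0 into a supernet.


Original prefix: /20
Number of subnets: 4 = 2^2
New prefix = 20 - 2 = 18
Supernet: 219.24.0.0/18


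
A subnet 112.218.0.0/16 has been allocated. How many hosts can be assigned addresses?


Host bits = 32 - 16 = 16
Total addresses = 2^16 = 65536
Usable = total - 2 (network and broadcast)
Usable hosts: 65534


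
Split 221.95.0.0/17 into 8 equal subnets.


New prefix = 17 + 3 = 20
Each subnet has 4096 addresses
  221.95.0.0/20
  221.95.16.0/20
  221.95.32.0/20
  221.95.48.0/20
  221.95.64.0/20
  221.95.80.0/20
  221.95.96.0/20
  221.95.112.0/20
Subnets: 221.95.0.0/20, 221.95.16.0/20, 221.95.32.0/20, 221.95.48.0/20, 221.95.64.0/20, 221.95.80.0/20, 221.95.96.0/20, 221.95.112.0/20


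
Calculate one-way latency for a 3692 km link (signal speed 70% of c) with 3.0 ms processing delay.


Speed = 0.7 * 3e5 km/s = 210000 km/s
Propagation delay = 3692 / 210000 = 0.0176 s = 17.581 ms
Processing delay = 3.0 ms
Total one-way latency = 20.581 ms


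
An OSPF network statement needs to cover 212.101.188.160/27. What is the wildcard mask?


Subnet mask: 255.255.255.224
Wildcard = 255.255.255.255 - subnet mask
255 - 255 = 0
255 - 255 = 0
255 - 255 = 0
255 - 224 = 31
Wildcard: 0.0.0.31


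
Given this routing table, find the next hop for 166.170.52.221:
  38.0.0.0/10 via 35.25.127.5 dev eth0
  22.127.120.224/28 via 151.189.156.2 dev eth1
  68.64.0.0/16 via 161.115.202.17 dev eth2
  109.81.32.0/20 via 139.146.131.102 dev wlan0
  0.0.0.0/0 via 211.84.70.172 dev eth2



Longest prefix match for 166.170.52.221:
  /10 38.0.0.0: no
  /28 22.127.120.224: no
  /16 68.64.0.0: no
  /20 109.81.32.0: no
  /0 0.0.0.0: MATCH
Selected: next-hop 211.84.70.172 via eth2 (matched /0)
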